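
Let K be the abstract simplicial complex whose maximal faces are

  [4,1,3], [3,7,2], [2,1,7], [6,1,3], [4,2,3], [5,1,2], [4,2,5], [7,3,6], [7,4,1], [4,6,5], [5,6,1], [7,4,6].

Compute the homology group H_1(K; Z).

We work with the vertex ordering 1 < 2 < 3 < 4 < 5 < 6 < 7. The simplices of K, each written with vertices in increasing order, are:

  0-simplices (7): [1], [2], [3], [4], [5], [6], [7]
  1-simplices (18): [1,2], [1,3], [1,4], [1,5], [1,6], [1,7], [2,3], [2,4], [2,5], [2,7], [3,4], [3,6], [3,7], [4,5], [4,6], [4,7], [5,6], [6,7]
  2-simplices (12): [1,2,5], [1,2,7], [1,3,4], [1,3,6], [1,4,7], [1,5,6], [2,3,4], [2,3,7], [2,4,5], [3,6,7], [4,5,6], [4,6,7]

giving chain groups C_0 ≅ Z^7, C_1 ≅ Z^18, C_2 ≅ Z^12.

Boundary ∂_1: C_1 → C_0 maps an edge to its endpoints' difference, ∂[p,q] = q − p.
This gives a 7×18 integer matrix of rank 6; reducing to Smith normal form yields diagonal entries (1,1,1,1,1,1).

The boundary map ∂_2: C_2 → C_1 sends each 2-simplex [p,q,r] to [q,r] − [p,r] + [p,q]. For instance
  ∂[3,6,7] = [6,7] − [3,7] + [3,6],
  ∂[4,6,7] = [6,7] − [4,7] + [4,6].
The resulting 18×12 matrix has rank 12, and its Smith normal form has invariant factors (1,1,1,1,1,1,1,1,1,1,1,2).

Now H_k = ker ∂_k / im ∂_{k+1}, so:

  H_1: rank ker ∂_1 − rank ∂_2 = (18 − 6) − 12 = 0, and ∂_2 has invariant factor 2 > 1, so H_1 ≅ Z/2Z.

H_1 = Z/2Z.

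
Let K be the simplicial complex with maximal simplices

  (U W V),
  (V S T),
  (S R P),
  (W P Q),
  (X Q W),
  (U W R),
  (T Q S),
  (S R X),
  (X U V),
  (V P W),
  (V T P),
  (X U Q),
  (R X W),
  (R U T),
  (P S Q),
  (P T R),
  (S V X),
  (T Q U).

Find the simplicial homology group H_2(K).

H_2 = 0.

Take the total order P < Q < R < S < T < U < V < W < X on the vertex set. Then K (dimension 2) consists of the simplices:

  0-simplices (9): P, Q, R, S, T, U, V, W, X
  1-simplices (27): PQ, PR, PS, PT, PV, PW, QS, QT, QU, QW, QX, RS, RT, RU, RW, RX, ST, SV, SX, TU, TV, UV, UW, UX, VW, VX, WX
  2-simplices (18): PQS, PQW, PRS, PRT, PTV, PVW, QST, QTU, QUX, QWX, RSX, RTU, RUW, RWX, STV, SVX, UVW, UVX

Hence C_0 ≅ Z^9, C_1 ≅ Z^27, C_2 ≅ Z^18.

The boundary map ∂_1: C_1 → C_0 maps an edge to its endpoints' difference, ∂[p,q] = q − p.
This gives a 9×27 integer matrix of rank 8; reducing to Smith normal form yields diagonal entries (1,1,1,1,1,1,1,1).

Boundary ∂_2: C_2 → C_1 sends each 2-simplex [p,q,r] to [q,r] − [p,r] + [p,q]. For instance
  ∂SVX = VX − SX + SV,
  ∂PTV = TV − PV + PT.
As a 27×18 matrix over Z this has rank 18, with invariant factors (1,1,1,1,1,1,1,1,1,1,1,1,1,1,1,1,1,2).

From H_k ≅ ker(∂_k) / im(∂_{k+1}) we obtain:

  H_2: rank ker ∂_2 − rank ∂_3 = (18 − 18) − 0 = 0, and there is no ∂_3, so H_2 = 0.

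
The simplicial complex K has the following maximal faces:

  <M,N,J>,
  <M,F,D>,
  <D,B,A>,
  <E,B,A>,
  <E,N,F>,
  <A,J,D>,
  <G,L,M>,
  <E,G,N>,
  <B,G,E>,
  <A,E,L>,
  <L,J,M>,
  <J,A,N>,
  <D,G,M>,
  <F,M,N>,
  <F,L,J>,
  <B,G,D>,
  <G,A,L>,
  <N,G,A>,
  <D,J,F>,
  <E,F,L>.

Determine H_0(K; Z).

Take the total order A < B < D < E < F < G < J < L < M < N on the vertex set. Then K (dimension 2) consists of the simplices:

  0-simplices (10): A, B, D, E, F, G, J, L, M, N
  1-simplices (30): AB, AD, AE, AG, AJ, AL, AN, BD, BE, BG, DF, DG, DJ, DM, EF, EG, EL, EN, FJ, FL, FM, FN, GL, GM, GN, JL, JM, JN, LM, MN
  2-simplices (20): ABD, ABE, ADJ, AEL, AGL, AGN, AJN, BDG, BEG, DFJ, DFM, DGM, EFL, EFN, EGN, FJL, FMN, GLM, JLM, JMN

giving chain groups C_0 ≅ Z^10, C_1 ≅ Z^30, C_2 ≅ Z^20.

Boundary ∂_1: C_1 → C_0 is given by ∂[p,q] = [q] − [p].
This gives a 10×30 integer matrix of rank 9; reducing to Smith normal form yields diagonal entries (1,1,1,1,1,1,1,1,1).

∂_2: C_2 → C_1 maps a triangle to the signed sum of its edges. For instance
  ∂AJN = JN − AN + AJ,
  ∂DGM = GM − DM + DG.
The resulting 30×20 matrix has rank 20, and its Smith normal form has invariant factors (1,1,1,1,1,1,1,1,1,1,1,1,1,1,1,1,1,1,1,2).

Reading off H_k = ker ∂_k / im ∂_{k+1}:

  H_0: rank C_0 − rank ∂_1 = 10 − 9 = 1, and the invariant factors of ∂_1 are all 1, so H_0 ≅ Z.

(K is a triangulation of the Klein bottle.)

H_0 = Z.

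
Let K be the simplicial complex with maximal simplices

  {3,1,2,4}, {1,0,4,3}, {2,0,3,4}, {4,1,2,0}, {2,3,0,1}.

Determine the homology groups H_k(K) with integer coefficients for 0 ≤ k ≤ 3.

H_0 ≅ Z,  H_1 = 0,  H_2 = 0,  H_3 ≅ Z.

We work with the vertex ordering 0 < 1 < 2 < 3 < 4. The simplices of K, each written with vertices in increasing order, are:

  0-simplices (5): [0], [1], [2], [3], [4]
  1-simplices (10): [0,1], [0,2], [0,3], [0,4], [1,2], [1,3], [1,4], [2,3], [2,4], [3,4]
  2-simplices (10): [0,1,2], [0,1,3], [0,1,4], [0,2,3], [0,2,4], [0,3,4], [1,2,3], [1,2,4], [1,3,4], [2,3,4]
  3-simplices (5): [0,1,2,3], [0,1,2,4], [0,1,3,4], [0,2,3,4], [1,2,3,4]

giving chain groups C_0 ≅ Z^5, C_1 ≅ Z^10, C_2 ≅ Z^10, C_3 ≅ Z^5.

∂_1: C_1 → C_0 maps an edge to its endpoints' difference, ∂[p,q] = q − p. For instance
  ∂[1,2] = [2] − [1].
The 5×10 boundary matrix has rank 4 and Smith normal form diag(1,1,1,1).

The boundary map ∂_2: C_2 → C_1 sends each 2-simplex [p,q,r] to [q,r] − [p,r] + [p,q]. For instance
  ∂[0,2,3] = [2,3] − [0,3] + [0,2],
  ∂[0,1,3] = [1,3] − [0,3] + [0,1].
The resulting 10×10 matrix has rank 6, and its Smith normal form has invariant factors (1,1,1,1,1,1).

Boundary ∂_3: C_3 → C_2 sends each 3-simplex σ to the alternating sum Σ_i (−1)^i (σ with its i-th vertex removed). For instance
  ∂[1,2,3,4] = [2,3,4] − [1,3,4] + [1,2,4] − [1,2,3],
  ∂[0,1,3,4] = [1,3,4] − [0,3,4] + [0,1,4] − [0,1,3].
As a 10×5 matrix over Z this has rank 4, with invariant factors (1,1,1,1).

Computing H_k = (kernel of ∂_k) / (image of ∂_{k+1}):

  H_0: rank C_0 − rank ∂_1 = 5 − 4 = 1, and the invariant factors of ∂_1 are all 1, so H_0 = Z.
  H_1: rank ker ∂_1 − rank ∂_2 = (10 − 4) − 6 = 0, and the invariant factors of ∂_2 are all 1, so H_1 = 0.
  H_2: rank ker ∂_2 − rank ∂_3 = (10 − 6) − 4 = 0, and the invariant factors of ∂_3 are all 1, so H_2 = 0.
  H_3: rank ker ∂_3 − rank ∂_4 = (5 − 4) − 0 = 1, and there is no ∂_4, so H_3 = Z.

As a check, the Euler characteristic is 5 − 10 + 10 − 5 = 0, which agrees with 1 − 0 + 0 − 1 = 0.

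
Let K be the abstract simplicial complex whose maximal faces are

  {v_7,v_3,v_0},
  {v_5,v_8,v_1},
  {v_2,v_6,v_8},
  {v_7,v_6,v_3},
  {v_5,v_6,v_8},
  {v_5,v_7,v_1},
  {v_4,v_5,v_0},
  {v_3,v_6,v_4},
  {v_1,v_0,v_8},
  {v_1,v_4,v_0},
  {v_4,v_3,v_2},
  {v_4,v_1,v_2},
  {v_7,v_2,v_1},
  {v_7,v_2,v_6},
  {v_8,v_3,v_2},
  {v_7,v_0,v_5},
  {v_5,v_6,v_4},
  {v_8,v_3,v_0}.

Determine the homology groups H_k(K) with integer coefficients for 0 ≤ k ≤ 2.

H_0 = Z,  H_1 = Z ⊕ Z/2,  H_2 = 0.

Fix the vertex order v_0 < v_1 < v_2 < v_3 < v_4 < v_5 < v_6 < v_7 < v_8 and write every simplex with vertices in increasing order. Then dim K = 2 and the simplices of K are:

  0-simplices (9): [v_0], [v_1], [v_2], [v_3], [v_4], [v_5], [v_6], [v_7], [v_8]
  1-simplices (27): (27 of them)
  2-simplices (18): (18 of them)

Hence C_0 ≅ Z^9, C_1 ≅ Z^27, C_2 ≅ Z^18.

The boundary map ∂_1: C_1 → C_0 maps an edge to its endpoints' difference, ∂[p,q] = q − p. For instance
  ∂[v_5,v_7] = [v_7] − [v_5].
This gives a 9×27 integer matrix of rank 8; reducing to Smith normal form yields diagonal entries (1,1,1,1,1,1,1,1).

The boundary map ∂_2: C_2 → C_1 acts by ∂[p,q,r] = [q,r] − [p,r] + [p,q]. For instance
  ∂[v_3,v_4,v_6] = [v_4,v_6] − [v_3,v_6] + [v_3,v_4],
  ∂[v_0,v_5,v_7] = [v_5,v_7] − [v_0,v_7] + [v_0,v_5].
This gives a 27×18 integer matrix of rank 18; reducing to Smith normal form yields diagonal entries (1,1,1,1,1,1,1,1,1,1,1,1,1,1,1,1,1,2).

Reading off H_k = ker ∂_k / im ∂_{k+1}:

  H_0: rank C_0 − rank ∂_1 = 9 − 8 = 1, and the invariant factors of ∂_1 are all 1, so H_0 ≅ Z.
  H_1: rank ker ∂_1 − rank ∂_2 = (27 − 8) − 18 = 1, and ∂_2 has invariant factor 2 > 1, so H_1 ≅ Z ⊕ Z/2.
  H_2: rank ker ∂_2 − rank ∂_3 = (18 − 18) − 0 = 0, and there is no ∂_3, so H_2 ≅ 0.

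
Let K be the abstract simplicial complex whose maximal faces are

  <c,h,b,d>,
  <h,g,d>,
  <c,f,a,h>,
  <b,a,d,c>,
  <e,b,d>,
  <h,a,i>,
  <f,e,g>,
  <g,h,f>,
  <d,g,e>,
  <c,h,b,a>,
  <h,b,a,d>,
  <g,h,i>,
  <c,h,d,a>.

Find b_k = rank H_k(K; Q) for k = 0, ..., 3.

b_0 = 1, b_1 = 0, b_2 = 0, b_3 = 1.

K has 9 vertices, 23 edges, 20 triangles, 6 3-simplices.
rank ∂_0 = 0, rank ∂_1 = 8 ⇒ b_0 = 9 − 0 − 8 = 1; all invariant factors of ∂_1 are 1 so no torsion. So H_0 = Z.
rank ∂_1 = 8, rank ∂_2 = 15 ⇒ b_1 = 23 − 8 − 15 = 0; all invariant factors of ∂_2 are 1 so no torsion. So H_1 = 0.
rank ∂_2 = 15, rank ∂_3 = 5 ⇒ b_2 = 20 − 15 − 5 = 0; all invariant factors of ∂_3 are 1 so no torsion. So H_2 = 0.
rank ∂_3 = 5, rank ∂_4 = 0 ⇒ b_3 = 6 − 5 − 0 = 1. So H_3 = Z.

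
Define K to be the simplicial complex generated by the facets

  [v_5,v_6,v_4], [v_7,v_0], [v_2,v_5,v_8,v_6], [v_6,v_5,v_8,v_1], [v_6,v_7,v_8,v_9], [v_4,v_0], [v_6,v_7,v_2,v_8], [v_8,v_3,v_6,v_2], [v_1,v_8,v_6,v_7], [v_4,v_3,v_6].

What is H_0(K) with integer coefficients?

K has 10 vertices, 24 edges, 20 triangles, 6 3-simplices.
rank ∂_0 = 0, rank ∂_1 = 9 ⇒ b_0 = 10 − 0 − 9 = 1; all invariant factors of ∂_1 are 1 so no torsion. So H_0 = Z.

H_0 = Z.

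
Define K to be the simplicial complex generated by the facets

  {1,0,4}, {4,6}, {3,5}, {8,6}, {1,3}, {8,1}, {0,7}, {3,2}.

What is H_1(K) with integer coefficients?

We work with the vertex ordering 0 < 1 < 2 < 3 < 4 < 5 < 6 < 7 < 8. The simplices of K, each written with vertices in increasing order, are:

  0-simplices (9): [0], [1], [2], [3], [4], [5], [6], [7], [8]
  1-simplices (10): [0,1], [0,4], [0,7], [1,3], [1,4], [1,8], [2,3], [3,5], [4,6], [6,8]
  2-simplices (1): [0,1,4]

giving chain groups C_0 ≅ Z^9, C_1 ≅ Z^10, C_2 ≅ Z^1.

∂_1: C_1 → C_0 sends each edge [p,q] (with p < q) to q − p.
As a 9×10 matrix over Z this has rank 8, with invariant factors (1,1,1,1,1,1,1,1).

Boundary ∂_2: C_2 → C_1 acts by ∂[p,q,r] = [q,r] − [p,r] + [p,q]. For instance
  ∂[0,1,4] = [1,4] − [0,4] + [0,1].
As a 10×1 matrix over Z this has rank 1, with invariant factors (1).

Computing H_k = (kernel of ∂_k) / (image of ∂_{k+1}):

  H_1: rank ker ∂_1 − rank ∂_2 = (10 − 8) − 1 = 1, and the invariant factors of ∂_2 are all 1, so H_1 = Z.

H_1 = Z.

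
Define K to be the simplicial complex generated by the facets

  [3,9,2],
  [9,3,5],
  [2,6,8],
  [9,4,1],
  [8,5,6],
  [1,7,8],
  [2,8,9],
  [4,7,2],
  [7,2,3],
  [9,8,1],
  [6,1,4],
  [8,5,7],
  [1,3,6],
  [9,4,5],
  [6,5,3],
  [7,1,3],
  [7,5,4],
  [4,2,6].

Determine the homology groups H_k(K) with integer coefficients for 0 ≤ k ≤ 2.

Order the vertices as 1 < 2 < 3 < 4 < 5 < 6 < 7 < 8 < 9. Listing each simplex with vertices in this order, K has dimension 2 with simplices:

  0-simplices (9): [1], [2], [3], [4], [5], [6], [7], [8], [9]
  1-simplices (27): (27 of them)
  2-simplices (18): [1,3,6], [1,3,7], [1,4,6], [1,4,9], [1,7,8], [1,8,9], [2,3,7], [2,3,9], [2,4,6], [2,4,7], [2,6,8], [2,8,9], [3,5,6], [3,5,9], [4,5,7], [4,5,9], [5,6,8], [5,7,8]

so the chain groups are C_0 ≅ Z^9, C_1 ≅ Z^27, C_2 ≅ Z^18.

∂_1: C_1 → C_0 is given by ∂[p,q] = [q] − [p]. For instance
  ∂[5,6] = [6] − [5].
This gives a 9×27 integer matrix of rank 8; reducing to Smith normal form yields diagonal entries (1,1,1,1,1,1,1,1).

Boundary ∂_2: C_2 → C_1 maps a triangle to the signed sum of its edges. For instance
  ∂[2,4,6] = [4,6] − [2,6] + [2,4],
  ∂[1,4,9] = [4,9] − [1,9] + [1,4].
The resulting 27×18 matrix has rank 17, and its Smith normal form has invariant factors (1,1,1,1,1,1,1,1,1,1,1,1,1,1,1,1,1).

From H_k ≅ ker(∂_k) / im(∂_{k+1}) we obtain:

  H_0: rank C_0 − rank ∂_1 = 9 − 8 = 1, and the invariant factors of ∂_1 are all 1, so H_0 = Z.
  H_1: rank ker ∂_1 − rank ∂_2 = (27 − 8) − 17 = 2, and the invariant factors of ∂_2 are all 1, so H_1 = Z^2.
  H_2: rank ker ∂_2 − rank ∂_3 = (18 − 17) − 0 = 1, and there is no ∂_3, so H_2 = Z.

H_0 = Z,  H_1 = Z^2,  H_2 = Z.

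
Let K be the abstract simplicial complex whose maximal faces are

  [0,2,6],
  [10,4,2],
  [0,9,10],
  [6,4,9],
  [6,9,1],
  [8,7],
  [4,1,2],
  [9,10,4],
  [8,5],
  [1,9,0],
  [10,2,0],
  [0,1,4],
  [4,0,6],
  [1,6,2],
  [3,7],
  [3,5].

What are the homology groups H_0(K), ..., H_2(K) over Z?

H_0 = Z^2,  H_1 = Z × Z/2,  H_2 = 0.

We work with the vertex ordering 0 < 1 < 2 < 3 < 4 < 5 < 6 < 7 < 8 < 9 < 10. The simplices of K, each written with vertices in increasing order, are:

  0-simplices (11): [0], [1], [2], [3], [4], [5], [6], [7], [8], [9], [10]
  1-simplices (22): [0,1], [0,2], [0,4], [0,6], [0,9], [0,10], [1,2], [1,4], [1,6], [1,9], [2,4], [2,6], [2,10], [3,5], [3,7], [4,6], [4,9], [4,10], [5,8], [6,9], [7,8], [9,10]
  2-simplices (12): [0,1,4], [0,1,9], [0,2,6], [0,2,10], [0,4,6], [0,9,10], [1,2,4], [1,2,6], [1,6,9], [2,4,10], [4,6,9], [4,9,10]

giving chain groups C_0 ≅ Z^11, C_1 ≅ Z^22, C_2 ≅ Z^12.

The boundary map ∂_1: C_1 → C_0 maps an edge to its endpoints' difference, ∂[p,q] = q − p. For instance
  ∂[1,6] = [6] − [1].
The resulting 11×22 matrix has rank 9, and its Smith normal form has invariant factors (1,1,1,1,1,1,1,1,1).

Boundary ∂_2: C_2 → C_1 acts by ∂[p,q,r] = [q,r] − [p,r] + [p,q]. For instance
  ∂[0,1,9] = [1,9] − [0,9] + [0,1],
  ∂[1,6,9] = [6,9] − [1,9] + [1,6].
The resulting 22×12 matrix has rank 12, and its Smith normal form has invariant factors (1,1,1,1,1,1,1,1,1,1,1,2).

From H_k ≅ ker(∂_k) / im(∂_{k+1}) we obtain:

  H_0: rank C_0 − rank ∂_1 = 11 − 9 = 2, and the invariant factors of ∂_1 are all 1, so H_0 ≅ Z^2.
  H_1: rank ker ∂_1 − rank ∂_2 = (22 − 9) − 12 = 1, and ∂_2 has invariant factor 2 > 1, so H_1 ≅ Z × Z/2.
  H_2: rank ker ∂_2 − rank ∂_3 = (12 − 12) − 0 = 0, and there is no ∂_3, so H_2 ≅ 0.

As a check, the Euler characteristic is 11 − 22 + 12 = 1, which agrees with 2 − 1 + 0 = 1.
(K is a triangulation of the disjoint union of the real projective plane RP^2 and the circle S^1.)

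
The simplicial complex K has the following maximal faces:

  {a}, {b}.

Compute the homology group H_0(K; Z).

H_0 ≅ Z^2.

Take the total order a < b on the vertex set. Then K (dimension 0) consists of the simplices:

  0-simplices (2): a, b

so the chain groups are C_0 ≅ Z^2.

Computing H_k = (kernel of ∂_k) / (image of ∂_{k+1}):

  H_0: rank C_0 − rank ∂_1 = 2 − 0 = 2, and there is no ∂_1, so H_0 = Z^2.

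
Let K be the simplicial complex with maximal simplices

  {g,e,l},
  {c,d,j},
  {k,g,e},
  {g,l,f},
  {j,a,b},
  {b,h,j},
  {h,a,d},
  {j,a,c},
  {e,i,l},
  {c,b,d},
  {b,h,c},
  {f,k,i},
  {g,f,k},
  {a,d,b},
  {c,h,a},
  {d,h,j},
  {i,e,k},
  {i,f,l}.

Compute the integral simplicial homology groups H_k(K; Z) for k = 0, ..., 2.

H_0 ≅ Z^2,  H_1 ≅ Z/2Z,  H_2 ≅ Z.

Fix the vertex order a < b < c < d < e < f < g < h < i < j < k < l and write every simplex with vertices in increasing order. Then dim K = 2 and the simplices of K are:

  0-simplices (12): a, b, c, d, e, f, g, h, i, j, k, l
  1-simplices (27): ab, ac, ad, ah, aj, bc, bd, bh, bj, cd, ch, cj, dh, dj, eg, ei, ek, el, fg, fi, fk, fl, gk, gl, hj, ik, il
  2-simplices (18): abd, abj, ach, acj, adh, bcd, bch, bhj, cdj, dhj, egk, egl, eik, eil, fgk, fgl, fik, fil

so the chain groups are C_0 ≅ Z^12, C_1 ≅ Z^27, C_2 ≅ Z^18.

Boundary ∂_1: C_1 → C_0 is given by ∂[p,q] = [q] − [p]. For instance
  ∂cd = d − c.
This gives a 12×27 integer matrix of rank 10; reducing to Smith normal form yields diagonal entries (1,1,1,1,1,1,1,1,1,1).

∂_2: C_2 → C_1 acts by ∂[p,q,r] = [q,r] − [p,r] + [p,q]. For instance
  ∂abj = bj − aj + ab,
  ∂bcd = cd − bd + bc.
The resulting 27×18 matrix has rank 17, and its Smith normal form has invariant factors (1,1,1,1,1,1,1,1,1,1,1,1,1,1,1,1,2).

Now H_k = ker ∂_k / im ∂_{k+1}, so:

  H_0: rank C_0 − rank ∂_1 = 12 − 10 = 2, and the invariant factors of ∂_1 are all 1, so H_0 ≅ Z^2.
  H_1: rank ker ∂_1 − rank ∂_2 = (27 − 10) − 17 = 0, and ∂_2 has invariant factor 2 > 1, so H_1 ≅ Z/2Z.
  H_2: rank ker ∂_2 − rank ∂_3 = (18 − 17) − 0 = 1, and there is no ∂_3, so H_2 ≅ Z.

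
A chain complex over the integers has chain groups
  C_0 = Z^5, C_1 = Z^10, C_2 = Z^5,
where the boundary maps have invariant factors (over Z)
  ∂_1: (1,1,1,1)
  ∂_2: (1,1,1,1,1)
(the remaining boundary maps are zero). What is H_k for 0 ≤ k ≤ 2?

H_0 ≅ Z,  H_1 ≅ Z,  H_2 = 0.

H_0: b_0 = 5 − 0 − 4 = 1; torsion from ∂_1 factors > 1: none. So H_0 ≅ Z.
H_1: b_1 = 10 − 4 − 5 = 1; torsion from ∂_2 factors > 1: none. So H_1 ≅ Z.
H_2: b_2 = 5 − 5 − 0 = 0; torsion from ∂_3 factors > 1: none. So H_2 ≅ 0.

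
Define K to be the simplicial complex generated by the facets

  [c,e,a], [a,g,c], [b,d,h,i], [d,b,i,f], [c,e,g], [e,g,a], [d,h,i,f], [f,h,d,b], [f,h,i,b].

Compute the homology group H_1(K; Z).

We work with the vertex ordering a < b < c < d < e < f < g < h < i. The simplices of K, each written with vertices in increasing order, are:

  0-simplices (9): a, b, c, d, e, f, g, h, i
  1-simplices (16): ac, ae, ag, bd, bf, bh, bi, ce, cg, df, dh, di, eg, fh, fi, hi
  2-simplices (14): ace, acg, aeg, bdf, bdh, bdi, bfh, bfi, bhi, ceg, dfh, dfi, dhi, fhi
  3-simplices (5): bdfh, bdfi, bdhi, bfhi, dfhi

Hence C_0 ≅ Z^9, C_1 ≅ Z^16, C_2 ≅ Z^14, C_3 ≅ Z^5.

Boundary ∂_1: C_1 → C_0 sends each edge [p,q] (with p < q) to q − p. For instance
  ∂ag = g − a.
The resulting 9×16 matrix has rank 7, and its Smith normal form has invariant factors (1,1,1,1,1,1,1).

Boundary ∂_2: C_2 → C_1 sends each 2-simplex [p,q,r] to [q,r] − [p,r] + [p,q]. For instance
  ∂acg = cg − ag + ac,
  ∂aeg = eg − ag + ae.
This gives a 16×14 integer matrix of rank 9; reducing to Smith normal form yields diagonal entries (1,1,1,1,1,1,1,1,1).

∂_3: C_3 → C_2 sends each 3-simplex σ to the alternating sum Σ_i (−1)^i (σ with its i-th vertex removed). For instance
  ∂bfhi = fhi − bhi + bfi − bfh,
  ∂dfhi = fhi − dhi + dfi − dfh.
The resulting 14×5 matrix has rank 4, and its Smith normal form has invariant factors (1,1,1,1).

Computing H_k = (kernel of ∂_k) / (image of ∂_{k+1}):

  H_1: rank ker ∂_1 − rank ∂_2 = (16 − 7) − 9 = 0, and the invariant factors of ∂_2 are all 1, so H_1 = 0.

H_1 ≅ 0.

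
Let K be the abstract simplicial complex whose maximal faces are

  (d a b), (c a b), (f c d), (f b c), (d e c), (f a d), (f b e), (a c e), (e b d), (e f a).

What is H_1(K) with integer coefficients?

We work with the vertex ordering a < b < c < d < e < f. The simplices of K, each written with vertices in increasing order, are:

  0-simplices (6): a, b, c, d, e, f
  1-simplices (15): ab, ac, ad, ae, af, bc, bd, be, bf, cd, ce, cf, de, df, ef
  2-simplices (10): abc, abd, ace, adf, aef, bcf, bde, bef, cde, cdf

so the chain groups are C_0 ≅ Z^6, C_1 ≅ Z^15, C_2 ≅ Z^10.

The boundary map ∂_1: C_1 → C_0 sends each edge [p,q] (with p < q) to q − p. For instance
  ∂ce = e − c.
The 6×15 boundary matrix has rank 5 and Smith normal form diag(1,1,1,1,1).

∂_2: C_2 → C_1 maps a triangle to the signed sum of its edges. For instance
  ∂bef = ef − bf + be,
  ∂abc = bc − ac + ab.
As a 15×10 matrix over Z this has rank 10, with invariant factors (1,1,1,1,1,1,1,1,1,2).

Now H_k = ker ∂_k / im ∂_{k+1}, so:

  H_1: rank ker ∂_1 − rank ∂_2 = (15 − 5) − 10 = 0, and ∂_2 has invariant factor 2 > 1, so H_1 ≅ Z/2.

H_1 = Z/2.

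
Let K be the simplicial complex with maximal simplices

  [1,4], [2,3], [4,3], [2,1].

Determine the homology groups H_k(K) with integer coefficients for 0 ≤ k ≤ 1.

K has 4 vertices, 4 edges.
rank ∂_0 = 0, rank ∂_1 = 3 ⇒ b_0 = 4 − 0 − 3 = 1; all invariant factors of ∂_1 are 1 so no torsion. So H_0 ≅ Z.
rank ∂_1 = 3, rank ∂_2 = 0 ⇒ b_1 = 4 − 3 − 0 = 1. So H_1 ≅ Z.

H_0 ≅ Z,  H_1 ≅ Z.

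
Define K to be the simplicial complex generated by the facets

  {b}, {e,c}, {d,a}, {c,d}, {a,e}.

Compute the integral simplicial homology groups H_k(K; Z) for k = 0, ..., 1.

H_0 = Z^2,  H_1 = Z.

We work with the vertex ordering a < b < c < d < e. The simplices of K, each written with vertices in increasing order, are:

  0-simplices (5): a, b, c, d, e
  1-simplices (4): ad, ae, cd, ce

so the chain groups are C_0 ≅ Z^5, C_1 ≅ Z^4.

Boundary ∂_1: C_1 → C_0 maps an edge to its endpoints' difference, ∂[p,q] = q − p. For instance
  ∂ae = e − a.
The resulting 5×4 matrix has rank 3, and its Smith normal form has invariant factors (1,1,1).

Computing H_k = (kernel of ∂_k) / (image of ∂_{k+1}):

  H_0: rank C_0 − rank ∂_1 = 5 − 3 = 2, and the invariant factors of ∂_1 are all 1, so H_0 = Z^2.
  H_1: rank ker ∂_1 − rank ∂_2 = (4 − 3) − 0 = 1, and there is no ∂_2, so H_1 = Z.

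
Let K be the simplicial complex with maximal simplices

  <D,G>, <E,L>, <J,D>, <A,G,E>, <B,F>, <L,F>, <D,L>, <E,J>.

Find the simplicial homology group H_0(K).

We work with the vertex ordering A < B < D < E < F < G < J < L. The simplices of K, each written with vertices in increasing order, are:

  0-simplices (8): A, B, D, E, F, G, J, L
  1-simplices (10): AE, AG, BF, DG, DJ, DL, EG, EJ, EL, FL
  2-simplices (1): AEG

giving chain groups C_0 ≅ Z^8, C_1 ≅ Z^10, C_2 ≅ Z^1.

∂_1: C_1 → C_0 sends each edge [p,q] (with p < q) to q − p.
The 8×10 boundary matrix has rank 7 and Smith normal form diag(1,1,1,1,1,1,1).

The boundary map ∂_2: C_2 → C_1 maps a triangle to the signed sum of its edges. For instance
  ∂AEG = EG − AG + AE.
The 10×1 boundary matrix has rank 1 and Smith normal form diag(1).

Computing H_k = (kernel of ∂_k) / (image of ∂_{k+1}):

  H_0: rank C_0 − rank ∂_1 = 8 − 7 = 1, and the invariant factors of ∂_1 are all 1, so H_0 = Z.

H_0 ≅ Z.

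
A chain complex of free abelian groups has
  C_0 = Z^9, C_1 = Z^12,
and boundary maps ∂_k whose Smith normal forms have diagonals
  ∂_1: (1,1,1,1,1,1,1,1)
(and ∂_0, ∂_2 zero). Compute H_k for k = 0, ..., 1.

H_0 = Z,  H_1 = Z^4.

H_0: b_0 = 9 − 0 − 8 = 1; torsion from ∂_1 factors > 1: none. So H_0 = Z.
H_1: b_1 = 12 − 8 − 0 = 4; torsion from ∂_2 factors > 1: none. So H_1 = Z^4.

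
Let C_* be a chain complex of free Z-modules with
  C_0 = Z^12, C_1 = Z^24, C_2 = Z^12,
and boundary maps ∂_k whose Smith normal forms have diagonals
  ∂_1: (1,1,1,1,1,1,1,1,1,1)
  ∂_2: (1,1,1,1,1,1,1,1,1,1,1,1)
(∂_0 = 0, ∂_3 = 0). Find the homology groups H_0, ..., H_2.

H_0: b_0 = 12 − 0 − 10 = 2; torsion from ∂_1 factors > 1: none. So H_0 ≅ Z^2.
H_1: b_1 = 24 − 10 − 12 = 2; torsion from ∂_2 factors > 1: none. So H_1 ≅ Z^2.
H_2: b_2 = 12 − 12 − 0 = 0; torsion from ∂_3 factors > 1: none. So H_2 ≅ 0.

H_0 ≅ Z^2,  H_1 ≅ Z^2,  H_2 = 0.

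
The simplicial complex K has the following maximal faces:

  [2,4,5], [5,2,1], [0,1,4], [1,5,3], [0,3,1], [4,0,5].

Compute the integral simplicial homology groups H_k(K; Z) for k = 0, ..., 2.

Fix the vertex order 0 < 1 < 2 < 3 < 4 < 5 and write every simplex with vertices in increasing order. Then dim K = 2 and the simplices of K are:

  0-simplices (6): [0], [1], [2], [3], [4], [5]
  1-simplices (12): [0,1], [0,3], [0,4], [0,5], [1,2], [1,3], [1,4], [1,5], [2,4], [2,5], [3,5], [4,5]
  2-simplices (6): [0,1,3], [0,1,4], [0,4,5], [1,2,5], [1,3,5], [2,4,5]

so the chain groups are C_0 ≅ Z^6, C_1 ≅ Z^12, C_2 ≅ Z^6.

Boundary ∂_1: C_1 → C_0 maps an edge to its endpoints' difference, ∂[p,q] = q − p. For instance
  ∂[1,3] = [3] − [1].
This gives a 6×12 integer matrix of rank 5; reducing to Smith normal form yields diagonal entries (1,1,1,1,1).

Boundary ∂_2: C_2 → C_1 maps a triangle to the signed sum of its edges. For instance
  ∂[0,4,5] = [4,5] − [0,5] + [0,4],
  ∂[0,1,4] = [1,4] − [0,4] + [0,1].
This gives a 12×6 integer matrix of rank 6; reducing to Smith normal form yields diagonal entries (1,1,1,1,1,1).

Computing H_k = (kernel of ∂_k) / (image of ∂_{k+1}):

  H_0: rank C_0 − rank ∂_1 = 6 − 5 = 1, and the invariant factors of ∂_1 are all 1, so H_0 = Z.
  H_1: rank ker ∂_1 − rank ∂_2 = (12 − 5) − 6 = 1, and the invariant factors of ∂_2 are all 1, so H_1 = Z.
  H_2: rank ker ∂_2 − rank ∂_3 = (6 − 6) − 0 = 0, and there is no ∂_3, so H_2 = 0.

As a check, the Euler characteristic is 6 − 12 + 6 = 0, which agrees with 1 − 1 + 0 = 0.

H_0 = Z,  H_1 = Z,  H_2 = 0.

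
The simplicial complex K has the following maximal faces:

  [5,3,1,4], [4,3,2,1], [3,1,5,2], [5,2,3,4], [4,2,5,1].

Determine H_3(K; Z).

H_3 ≅ Z.

We work with the vertex ordering 1 < 2 < 3 < 4 < 5. The simplices of K, each written with vertices in increasing order, are:

  0-simplices (5): [1], [2], [3], [4], [5]
  1-simplices (10): [1,2], [1,3], [1,4], [1,5], [2,3], [2,4], [2,5], [3,4], [3,5], [4,5]
  2-simplices (10): [1,2,3], [1,2,4], [1,2,5], [1,3,4], [1,3,5], [1,4,5], [2,3,4], [2,3,5], [2,4,5], [3,4,5]
  3-simplices (5): [1,2,3,4], [1,2,3,5], [1,2,4,5], [1,3,4,5], [2,3,4,5]

so the chain groups are C_0 ≅ Z^5, C_1 ≅ Z^10, C_2 ≅ Z^10, C_3 ≅ Z^5.

∂_1: C_1 → C_0 sends each edge [p,q] (with p < q) to q − p.
The resulting 5×10 matrix has rank 4, and its Smith normal form has invariant factors (1,1,1,1).

The boundary map ∂_2: C_2 → C_1 maps a triangle to the signed sum of its edges. For instance
  ∂[1,3,4] = [3,4] − [1,4] + [1,3],
  ∂[2,3,4] = [3,4] − [2,4] + [2,3].
The 10×10 boundary matrix has rank 6 and Smith normal form diag(1,1,1,1,1,1).

Boundary ∂_3: C_3 → C_2 sends each 3-simplex σ to the alternating sum Σ_i (−1)^i (σ with its i-th vertex removed). For instance
  ∂[2,3,4,5] = [3,4,5] − [2,4,5] + [2,3,5] − [2,3,4],
  ∂[1,2,3,5] = [2,3,5] − [1,3,5] + [1,2,5] − [1,2,3].
The 10×5 boundary matrix has rank 4 and Smith normal form diag(1,1,1,1).

Reading off H_k = ker ∂_k / im ∂_{k+1}:

  H_3: rank ker ∂_3 − rank ∂_4 = (5 − 4) − 0 = 1, and there is no ∂_4, so H_3 ≅ Z.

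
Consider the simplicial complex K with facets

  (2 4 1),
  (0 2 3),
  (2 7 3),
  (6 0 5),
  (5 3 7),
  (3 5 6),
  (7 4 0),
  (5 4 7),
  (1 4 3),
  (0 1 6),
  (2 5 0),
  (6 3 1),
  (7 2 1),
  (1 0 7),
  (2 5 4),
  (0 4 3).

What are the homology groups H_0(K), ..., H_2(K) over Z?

Order the vertices as 0 < 1 < 2 < 3 < 4 < 5 < 6 < 7. Listing each simplex with vertices in this order, K has dimension 2 with simplices:

  0-simplices (8): [0], [1], [2], [3], [4], [5], [6], [7]
  1-simplices (24): (24 of them)
  2-simplices (16): [0,1,6], [0,1,7], [0,2,3], [0,2,5], [0,3,4], [0,4,7], [0,5,6], [1,2,4], [1,2,7], [1,3,4], [1,3,6], [2,3,7], [2,4,5], [3,5,6], [3,5,7], [4,5,7]

giving chain groups C_0 ≅ Z^8, C_1 ≅ Z^24, C_2 ≅ Z^16.

∂_1: C_1 → C_0 sends each edge [p,q] (with p < q) to q − p.
The 8×24 boundary matrix has rank 7 and Smith normal form diag(1,1,1,1,1,1,1).

∂_2: C_2 → C_1 maps a triangle to the signed sum of its edges. For instance
  ∂[2,4,5] = [4,5] − [2,5] + [2,4],
  ∂[3,5,7] = [5,7] − [3,7] + [3,5].
The 24×16 boundary matrix has rank 15 and Smith normal form diag(1,1,1,1,1,1,1,1,1,1,1,1,1,1,1).

Reading off H_k = ker ∂_k / im ∂_{k+1}:

  H_0: rank C_0 − rank ∂_1 = 8 − 7 = 1, and the invariant factors of ∂_1 are all 1, so H_0 ≅ Z.
  H_1: rank ker ∂_1 − rank ∂_2 = (24 − 7) − 15 = 2, and the invariant factors of ∂_2 are all 1, so H_1 ≅ Z^2.
  H_2: rank ker ∂_2 − rank ∂_3 = (16 − 15) − 0 = 1, and there is no ∂_3, so H_2 ≅ Z.

As a check, the Euler characteristic is 8 − 24 + 16 = 0, which agrees with 1 − 2 + 1 = 0.

H_0 ≅ Z,  H_1 ≅ Z^2,  H_2 ≅ Z.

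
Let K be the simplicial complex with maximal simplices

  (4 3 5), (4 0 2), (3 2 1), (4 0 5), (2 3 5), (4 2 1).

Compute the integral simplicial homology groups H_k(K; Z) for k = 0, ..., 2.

Fix the vertex order 0 < 1 < 2 < 3 < 4 < 5 and write every simplex with vertices in increasing order. Then dim K = 2 and the simplices of K are:

  0-simplices (6): [0], [1], [2], [3], [4], [5]
  1-simplices (12): [0,2], [0,4], [0,5], [1,2], [1,3], [1,4], [2,3], [2,4], [2,5], [3,4], [3,5], [4,5]
  2-simplices (6): [0,2,4], [0,4,5], [1,2,3], [1,2,4], [2,3,5], [3,4,5]

so the chain groups are C_0 ≅ Z^6, C_1 ≅ Z^12, C_2 ≅ Z^6.

The boundary map ∂_1: C_1 → C_0 sends each edge [p,q] (with p < q) to q − p. For instance
  ∂[1,2] = [2] − [1].
This gives a 6×12 integer matrix of rank 5; reducing to Smith normal form yields diagonal entries (1,1,1,1,1).

The boundary map ∂_2: C_2 → C_1 maps a triangle to the signed sum of its edges. For instance
  ∂[0,4,5] = [4,5] − [0,5] + [0,4],
  ∂[1,2,3] = [2,3] − [1,3] + [1,2].
As a 12×6 matrix over Z this has rank 6, with invariant factors (1,1,1,1,1,1).

From H_k ≅ ker(∂_k) / im(∂_{k+1}) we obtain:

  H_0: rank C_0 − rank ∂_1 = 6 − 5 = 1, and the invariant factors of ∂_1 are all 1, so H_0 = Z.
  H_1: rank ker ∂_1 − rank ∂_2 = (12 − 5) − 6 = 1, and the invariant factors of ∂_2 are all 1, so H_1 = Z.
  H_2: rank ker ∂_2 − rank ∂_3 = (6 − 6) − 0 = 0, and there is no ∂_3, so H_2 = 0.

H_0 ≅ Z,  H_1 ≅ Z,  H_2 = 0.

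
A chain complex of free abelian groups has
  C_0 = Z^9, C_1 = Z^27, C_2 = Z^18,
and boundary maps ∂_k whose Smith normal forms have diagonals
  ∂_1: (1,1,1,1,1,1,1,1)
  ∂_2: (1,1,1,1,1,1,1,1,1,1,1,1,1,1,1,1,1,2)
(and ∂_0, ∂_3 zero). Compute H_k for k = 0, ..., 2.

H_0: b_0 = 9 − 0 − 8 = 1; torsion from ∂_1 factors > 1: none. So H_0 ≅ Z.
H_1: b_1 = 27 − 8 − 18 = 1; torsion from ∂_2 factors > 1: [2]. So H_1 ≅ Z × Z/2.
H_2: b_2 = 18 − 18 − 0 = 0; torsion from ∂_3 factors > 1: none. So H_2 ≅ 0.

H_0 ≅ Z,  H_1 ≅ Z × Z/2,  H_2 = 0.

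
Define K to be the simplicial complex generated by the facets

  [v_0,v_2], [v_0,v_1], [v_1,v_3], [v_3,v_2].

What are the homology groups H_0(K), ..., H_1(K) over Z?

Take the total order v_0 < v_1 < v_2 < v_3 on the vertex set. Then K (dimension 1) consists of the simplices:

  0-simplices (4): [v_0], [v_1], [v_2], [v_3]
  1-simplices (4): [v_0,v_1], [v_0,v_2], [v_1,v_3], [v_2,v_3]

giving chain groups C_0 ≅ Z^4, C_1 ≅ Z^4.

The boundary map ∂_1: C_1 → C_0 is given by ∂[p,q] = [q] − [p]. For instance
  ∂[v_0,v_1] = [v_1] − [v_0].
The resulting 4×4 matrix has rank 3, and its Smith normal form has invariant factors (1,1,1).

Reading off H_k = ker ∂_k / im ∂_{k+1}:

  H_0: rank C_0 − rank ∂_1 = 4 − 3 = 1, and the invariant factors of ∂_1 are all 1, so H_0 = Z.
  H_1: rank ker ∂_1 − rank ∂_2 = (4 − 3) − 0 = 1, and there is no ∂_2, so H_1 = Z.

As a check, the Euler characteristic is 4 − 4 = 0, which agrees with 1 − 1 = 0.

H_0 = Z,  H_1 = Z.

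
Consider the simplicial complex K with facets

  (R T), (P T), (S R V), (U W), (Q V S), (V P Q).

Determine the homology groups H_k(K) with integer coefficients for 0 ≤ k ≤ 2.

H_0 = Z^2,  H_1 = Z,  H_2 = 0.

Fix the vertex order P < Q < R < S < T < U < V < W and write every simplex with vertices in increasing order. Then dim K = 2 and the simplices of K are:

  0-simplices (8): P, Q, R, S, T, U, V, W
  1-simplices (10): PQ, PT, PV, QS, QV, RS, RT, RV, SV, UW
  2-simplices (3): PQV, QSV, RSV

giving chain groups C_0 ≅ Z^8, C_1 ≅ Z^10, C_2 ≅ Z^3.

Boundary ∂_1: C_1 → C_0 sends each edge [p,q] (with p < q) to q − p. For instance
  ∂RV = V − R.
This gives a 8×10 integer matrix of rank 6; reducing to Smith normal form yields diagonal entries (1,1,1,1,1,1).

∂_2: C_2 → C_1 sends each 2-simplex [p,q,r] to [q,r] − [p,r] + [p,q]. For instance
  ∂RSV = SV − RV + RS,
  ∂QSV = SV − QV + QS.
The 10×3 boundary matrix has rank 3 and Smith normal form diag(1,1,1).

Computing H_k = (kernel of ∂_k) / (image of ∂_{k+1}):

  H_0: rank C_0 − rank ∂_1 = 8 − 6 = 2, and the invariant factors of ∂_1 are all 1, so H_0 = Z^2.
  H_1: rank ker ∂_1 − rank ∂_2 = (10 − 6) − 3 = 1, and the invariant factors of ∂_2 are all 1, so H_1 = Z.
  H_2: rank ker ∂_2 − rank ∂_3 = (3 − 3) − 0 = 0, and there is no ∂_3, so H_2 = 0.

As a check, the Euler characteristic is 8 − 10 + 3 = 1, which agrees with 2 − 1 + 0 = 1.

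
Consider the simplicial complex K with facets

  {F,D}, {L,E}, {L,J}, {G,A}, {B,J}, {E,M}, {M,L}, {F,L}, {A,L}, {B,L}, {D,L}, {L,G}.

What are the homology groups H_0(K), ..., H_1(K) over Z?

Take the total order A < B < D < E < F < G < J < L < M on the vertex set. Then K (dimension 1) consists of the simplices:

  0-simplices (9): A, B, D, E, F, G, J, L, M
  1-simplices (12): AG, AL, BJ, BL, DF, DL, EL, EM, FL, GL, JL, LM

Hence C_0 ≅ Z^9, C_1 ≅ Z^12.

Boundary ∂_1: C_1 → C_0 maps an edge to its endpoints' difference, ∂[p,q] = q − p.
This gives a 9×12 integer matrix of rank 8; reducing to Smith normal form yields diagonal entries (1,1,1,1,1,1,1,1).

Reading off H_k = ker ∂_k / im ∂_{k+1}:

  H_0: rank C_0 − rank ∂_1 = 9 − 8 = 1, and the invariant factors of ∂_1 are all 1, so H_0 = Z.
  H_1: rank ker ∂_1 − rank ∂_2 = (12 − 8) − 0 = 4, and there is no ∂_2, so H_1 = Z^4.

As a check, the Euler characteristic is 9 − 12 = -3, which agrees with 1 − 4 = -3.

H_0 = Z,  H_1 = Z^4.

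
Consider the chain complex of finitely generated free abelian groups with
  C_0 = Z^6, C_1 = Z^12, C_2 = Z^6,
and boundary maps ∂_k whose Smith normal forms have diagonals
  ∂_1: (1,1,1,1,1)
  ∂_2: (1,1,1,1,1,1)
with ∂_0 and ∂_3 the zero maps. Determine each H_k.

H_0: b_0 = 6 − 0 − 5 = 1; torsion from ∂_1 factors > 1: none. So H_0 ≅ Z.
H_1: b_1 = 12 − 5 − 6 = 1; torsion from ∂_2 factors > 1: none. So H_1 ≅ Z.
H_2: b_2 = 6 − 6 − 0 = 0; torsion from ∂_3 factors > 1: none. So H_2 ≅ 0.

H_0 ≅ Z,  H_1 ≅ Z,  H_2 = 0.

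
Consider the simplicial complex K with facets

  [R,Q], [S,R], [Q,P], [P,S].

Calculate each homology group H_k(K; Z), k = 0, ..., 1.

H_0 ≅ Z,  H_1 ≅ Z.

Order the vertices as P < Q < R < S. Listing each simplex with vertices in this order, K has dimension 1 with simplices:

  0-simplices (4): P, Q, R, S
  1-simplices (4): PQ, PS, QR, RS

Hence C_0 ≅ Z^4, C_1 ≅ Z^4.

∂_1: C_1 → C_0 is given by ∂[p,q] = [q] − [p].
The resulting 4×4 matrix has rank 3, and its Smith normal form has invariant factors (1,1,1).

Reading off H_k = ker ∂_k / im ∂_{k+1}:

  H_0: rank C_0 − rank ∂_1 = 4 − 3 = 1, and the invariant factors of ∂_1 are all 1, so H_0 ≅ Z.
  H_1: rank ker ∂_1 − rank ∂_2 = (4 − 3) − 0 = 1, and there is no ∂_2, so H_1 ≅ Z.

(K is a triangulation of the circle S^1.)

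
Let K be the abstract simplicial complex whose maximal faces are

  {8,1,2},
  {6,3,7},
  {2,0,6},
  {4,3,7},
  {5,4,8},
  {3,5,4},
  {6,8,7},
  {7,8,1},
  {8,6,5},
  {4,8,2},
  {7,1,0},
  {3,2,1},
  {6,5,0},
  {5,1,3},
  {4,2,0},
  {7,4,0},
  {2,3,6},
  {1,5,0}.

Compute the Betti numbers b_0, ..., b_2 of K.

b_0 = 1, b_1 = 2, b_2 = 1.

We work with the vertex ordering 0 < 1 < 2 < 3 < 4 < 5 < 6 < 7 < 8. The simplices of K, each written with vertices in increasing order, are:

  0-simplices (9): [0], [1], [2], [3], [4], [5], [6], [7], [8]
  1-simplices (27): (27 of them)
  2-simplices (18): [0,1,5], [0,1,7], [0,2,4], [0,2,6], [0,4,7], [0,5,6], [1,2,3], [1,2,8], [1,3,5], [1,7,8], [2,3,6], [2,4,8], [3,4,5], [3,4,7], [3,6,7], [4,5,8], [5,6,8], [6,7,8]

Hence C_0 ≅ Z^9, C_1 ≅ Z^27, C_2 ≅ Z^18.

Boundary ∂_1: C_1 → C_0 maps an edge to its endpoints' difference, ∂[p,q] = q − p. For instance
  ∂[1,8] = [8] − [1].
The resulting 9×27 matrix has rank 8, and its Smith normal form has invariant factors (1,1,1,1,1,1,1,1).

The boundary map ∂_2: C_2 → C_1 maps a triangle to the signed sum of its edges. For instance
  ∂[0,4,7] = [4,7] − [0,7] + [0,4],
  ∂[1,7,8] = [7,8] − [1,8] + [1,7].
The resulting 27×18 matrix has rank 17, and its Smith normal form has invariant factors (1,1,1,1,1,1,1,1,1,1,1,1,1,1,1,1,1).

From H_k ≅ ker(∂_k) / im(∂_{k+1}) we obtain:

  H_0: rank C_0 − rank ∂_1 = 9 − 8 = 1, and the invariant factors of ∂_1 are all 1, so H_0 = Z.
  H_1: rank ker ∂_1 − rank ∂_2 = (27 − 8) − 17 = 2, and the invariant factors of ∂_2 are all 1, so H_1 = Z^2.
  H_2: rank ker ∂_2 − rank ∂_3 = (18 − 17) − 0 = 1, and there is no ∂_3, so H_2 = Z.

Hence the Betti numbers are b_0 = 1, b_1 = 2, b_2 = 1.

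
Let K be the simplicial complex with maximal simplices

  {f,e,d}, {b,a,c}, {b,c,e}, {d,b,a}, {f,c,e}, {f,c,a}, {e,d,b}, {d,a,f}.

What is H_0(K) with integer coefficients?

Order the vertices as a < b < c < d < e < f. Listing each simplex with vertices in this order, K has dimension 2 with simplices:

  0-simplices (6): a, b, c, d, e, f
  1-simplices (12): ab, ac, ad, af, bc, bd, be, ce, cf, de, df, ef
  2-simplices (8): abc, abd, acf, adf, bce, bde, cef, def

so the chain groups are C_0 ≅ Z^6, C_1 ≅ Z^12, C_2 ≅ Z^8.

∂_1: C_1 → C_0 is given by ∂[p,q] = [q] − [p].
The 6×12 boundary matrix has rank 5 and Smith normal form diag(1,1,1,1,1).

The boundary map ∂_2: C_2 → C_1 sends each 2-simplex [p,q,r] to [q,r] − [p,r] + [p,q]. For instance
  ∂abd = bd − ad + ab,
  ∂bde = de − be + bd.
As a 12×8 matrix over Z this has rank 7, with invariant factors (1,1,1,1,1,1,1).

Computing H_k = (kernel of ∂_k) / (image of ∂_{k+1}):

  H_0: rank C_0 − rank ∂_1 = 6 − 5 = 1, and the invariant factors of ∂_1 are all 1, so H_0 = Z.

H_0 ≅ Z.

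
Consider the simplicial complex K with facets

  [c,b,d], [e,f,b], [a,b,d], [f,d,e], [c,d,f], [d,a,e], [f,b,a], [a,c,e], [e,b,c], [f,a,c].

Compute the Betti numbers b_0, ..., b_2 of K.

b_0 = 1, b_1 = 0, b_2 = 0.

Take the total order a < b < c < d < e < f on the vertex set. Then K (dimension 2) consists of the simplices:

  0-simplices (6): a, b, c, d, e, f
  1-simplices (15): ab, ac, ad, ae, af, bc, bd, be, bf, cd, ce, cf, de, df, ef
  2-simplices (10): abd, abf, ace, acf, ade, bcd, bce, bef, cdf, def

Hence C_0 ≅ Z^6, C_1 ≅ Z^15, C_2 ≅ Z^10.

∂_1: C_1 → C_0 maps an edge to its endpoints' difference, ∂[p,q] = q − p. For instance
  ∂cf = f − c.
As a 6×15 matrix over Z this has rank 5, with invariant factors (1,1,1,1,1).

∂_2: C_2 → C_1 maps a triangle to the signed sum of its edges. For instance
  ∂ade = de − ae + ad,
  ∂abd = bd − ad + ab.
As a 15×10 matrix over Z this has rank 10, with invariant factors (1,1,1,1,1,1,1,1,1,2).

Computing H_k = (kernel of ∂_k) / (image of ∂_{k+1}):

  H_0: rank C_0 − rank ∂_1 = 6 − 5 = 1, and the invariant factors of ∂_1 are all 1, so H_0 = Z.
  H_1: rank ker ∂_1 − rank ∂_2 = (15 − 5) − 10 = 0, and ∂_2 has invariant factor 2 > 1, so H_1 = Z_2.
  H_2: rank ker ∂_2 − rank ∂_3 = (10 − 10) − 0 = 0, and there is no ∂_3, so H_2 = 0.

Hence the Betti numbers are b_0 = 1, b_1 = 0, b_2 = 0.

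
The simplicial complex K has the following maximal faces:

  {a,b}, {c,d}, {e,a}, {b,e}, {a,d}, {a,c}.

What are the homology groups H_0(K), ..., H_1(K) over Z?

Fix the vertex order a < b < c < d < e and write every simplex with vertices in increasing order. Then dim K = 1 and the simplices of K are:

  0-simplices (5): a, b, c, d, e
  1-simplices (6): ab, ac, ad, ae, be, cd

Hence C_0 ≅ Z^5, C_1 ≅ Z^6.

Boundary ∂_1: C_1 → C_0 sends each edge [p,q] (with p < q) to q − p. For instance
  ∂cd = d − c.
The 5×6 boundary matrix has rank 4 and Smith normal form diag(1,1,1,1).

Now H_k = ker ∂_k / im ∂_{k+1}, so:

  H_0: rank C_0 − rank ∂_1 = 5 − 4 = 1, and the invariant factors of ∂_1 are all 1, so H_0 = Z.
  H_1: rank ker ∂_1 − rank ∂_2 = (6 − 4) − 0 = 2, and there is no ∂_2, so H_1 = Z^2.

H_0 = Z,  H_1 = Z^2.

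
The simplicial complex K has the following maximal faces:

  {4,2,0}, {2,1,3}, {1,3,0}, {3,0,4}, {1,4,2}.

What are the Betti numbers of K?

b_0 = 1, b_1 = 1, b_2 = 0.

Take the total order 0 < 1 < 2 < 3 < 4 on the vertex set. Then K (dimension 2) consists of the simplices:

  0-simplices (5): [0], [1], [2], [3], [4]
  1-simplices (10): [0,1], [0,2], [0,3], [0,4], [1,2], [1,3], [1,4], [2,3], [2,4], [3,4]
  2-simplices (5): [0,1,3], [0,2,4], [0,3,4], [1,2,3], [1,2,4]

giving chain groups C_0 ≅ Z^5, C_1 ≅ Z^10, C_2 ≅ Z^5.

Boundary ∂_1: C_1 → C_0 maps an edge to its endpoints' difference, ∂[p,q] = q − p. For instance
  ∂[2,3] = [3] − [2].
The resulting 5×10 matrix has rank 4, and its Smith normal form has invariant factors (1,1,1,1).

Boundary ∂_2: C_2 → C_1 maps a triangle to the signed sum of its edges. For instance
  ∂[0,1,3] = [1,3] − [0,3] + [0,1],
  ∂[1,2,4] = [2,4] − [1,4] + [1,2].
This gives a 10×5 integer matrix of rank 5; reducing to Smith normal form yields diagonal entries (1,1,1,1,1).

Reading off H_k = ker ∂_k / im ∂_{k+1}:

  H_0: rank C_0 − rank ∂_1 = 5 − 4 = 1, and the invariant factors of ∂_1 are all 1, so H_0 = Z.
  H_1: rank ker ∂_1 − rank ∂_2 = (10 − 4) − 5 = 1, and the invariant factors of ∂_2 are all 1, so H_1 = Z.
  H_2: rank ker ∂_2 − rank ∂_3 = (5 − 5) − 0 = 0, and there is no ∂_3, so H_2 = 0.

Hence the Betti numbers are b_0 = 1, b_1 = 1, b_2 = 0.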